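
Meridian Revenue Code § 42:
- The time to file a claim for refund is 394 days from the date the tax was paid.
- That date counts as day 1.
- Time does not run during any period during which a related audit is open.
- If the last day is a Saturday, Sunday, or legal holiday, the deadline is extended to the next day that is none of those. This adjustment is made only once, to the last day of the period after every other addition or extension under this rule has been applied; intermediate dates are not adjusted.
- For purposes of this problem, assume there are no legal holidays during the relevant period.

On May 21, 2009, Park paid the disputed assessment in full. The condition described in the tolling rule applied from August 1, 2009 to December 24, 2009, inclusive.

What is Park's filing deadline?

November 11, 2010

Counting May 21, 2009 as day 1, day 394 is June 18, 2010.
From August 1, 2009 through December 24, 2009 inclusive is 146 days; tolling adds 146 days: June 18, 2010 + 146 days = November 11, 2010.
November 11, 2010 is a Thursday and not a legal holiday, so no extension applies.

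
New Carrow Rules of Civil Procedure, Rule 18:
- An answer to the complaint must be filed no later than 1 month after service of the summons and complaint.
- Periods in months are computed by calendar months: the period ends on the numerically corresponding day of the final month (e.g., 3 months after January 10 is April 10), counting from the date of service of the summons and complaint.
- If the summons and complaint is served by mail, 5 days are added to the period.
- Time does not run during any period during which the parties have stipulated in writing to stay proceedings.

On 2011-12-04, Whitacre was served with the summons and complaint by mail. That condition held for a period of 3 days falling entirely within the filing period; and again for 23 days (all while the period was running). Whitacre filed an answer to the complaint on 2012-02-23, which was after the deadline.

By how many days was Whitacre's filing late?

1 month after 2011-12-04 is January 4, 2012.
Service was by mail, adding 5 days: January 4, 2012 + 5 days = January 9, 2012.
Tolling adds 3 days: January 9, 2012 + 3 days = January 12, 2012.
Tolling adds 23 days: January 12, 2012 + 23 days = February 4, 2012.
The deadline is February 4, 2012; from February 4, 2012 to February 23, 2012 is 19 days.

19 days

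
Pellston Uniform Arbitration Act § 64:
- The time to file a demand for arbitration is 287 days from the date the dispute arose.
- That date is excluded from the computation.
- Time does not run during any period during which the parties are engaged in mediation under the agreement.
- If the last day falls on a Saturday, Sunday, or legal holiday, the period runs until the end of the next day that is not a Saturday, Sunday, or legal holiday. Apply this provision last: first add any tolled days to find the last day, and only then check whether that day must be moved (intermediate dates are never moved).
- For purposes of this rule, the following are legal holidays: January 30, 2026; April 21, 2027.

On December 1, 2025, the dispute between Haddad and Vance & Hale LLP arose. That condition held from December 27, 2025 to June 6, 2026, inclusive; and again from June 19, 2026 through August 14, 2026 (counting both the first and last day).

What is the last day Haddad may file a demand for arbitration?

287 days after December 1, 2025 is September 14, 2026.
From December 27, 2025 through June 6, 2026 inclusive is 162 days; tolling adds 162 days: September 14, 2026 + 162 days = February 23, 2027.
From June 19, 2026 through August 14, 2026 inclusive is 57 days; tolling adds 57 days: February 23, 2027 + 57 days = April 21, 2027.
April 21, 2027 is a listed holiday. The next qualifying day is April 22, 2027.

April 22, 2027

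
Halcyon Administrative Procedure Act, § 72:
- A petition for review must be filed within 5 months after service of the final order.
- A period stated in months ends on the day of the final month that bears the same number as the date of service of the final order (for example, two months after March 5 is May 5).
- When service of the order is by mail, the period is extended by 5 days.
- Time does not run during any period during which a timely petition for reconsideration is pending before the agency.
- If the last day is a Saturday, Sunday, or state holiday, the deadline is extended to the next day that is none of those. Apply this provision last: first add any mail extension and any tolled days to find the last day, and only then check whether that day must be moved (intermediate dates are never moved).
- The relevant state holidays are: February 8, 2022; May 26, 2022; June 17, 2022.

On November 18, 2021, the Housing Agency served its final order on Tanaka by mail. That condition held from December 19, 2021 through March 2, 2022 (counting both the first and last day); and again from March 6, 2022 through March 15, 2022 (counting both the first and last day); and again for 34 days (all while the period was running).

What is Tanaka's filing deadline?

August 19, 2022

5 months after November 18, 2021 is April 18, 2022.
Service was by mail, adding 5 days: April 18, 2022 + 5 days = April 23, 2022.
From December 19, 2021 through March 2, 2022 inclusive is 74 days; tolling adds 74 days: April 23, 2022 + 74 days = July 6, 2022.
From March 6, 2022 through March 15, 2022 inclusive is 10 days; tolling adds 10 days: July 6, 2022 + 10 days = July 16, 2022.
Tolling adds 34 days: July 16, 2022 + 34 days = August 19, 2022.
August 19, 2022 is a Friday and not a state holiday, so no extension applies.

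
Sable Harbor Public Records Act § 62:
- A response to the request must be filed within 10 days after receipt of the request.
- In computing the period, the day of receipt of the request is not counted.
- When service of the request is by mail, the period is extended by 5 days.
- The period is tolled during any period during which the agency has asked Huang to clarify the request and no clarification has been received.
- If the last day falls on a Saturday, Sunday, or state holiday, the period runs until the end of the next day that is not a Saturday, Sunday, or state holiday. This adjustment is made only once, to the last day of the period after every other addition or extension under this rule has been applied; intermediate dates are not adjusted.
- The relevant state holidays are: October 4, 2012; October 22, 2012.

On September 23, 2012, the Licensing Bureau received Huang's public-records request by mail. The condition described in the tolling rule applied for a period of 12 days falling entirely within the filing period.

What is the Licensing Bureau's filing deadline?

10 days after September 23, 2012 is October 3, 2012.
Service was by mail, adding 5 days: October 3, 2012 + 5 days = October 8, 2012.
Tolling adds 12 days: October 8, 2012 + 12 days = October 20, 2012.
October 20, 2012 is Saturday; October 21, 2012 is Sunday; October 22, 2012 is a listed holiday. The next qualifying day is October 23, 2012.

October 23, 2012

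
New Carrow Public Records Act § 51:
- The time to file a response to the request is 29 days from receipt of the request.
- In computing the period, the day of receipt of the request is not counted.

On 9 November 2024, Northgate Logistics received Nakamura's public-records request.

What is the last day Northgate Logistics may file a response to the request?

December 8, 2024

29 days after 9 November 2024 is December 8, 2024.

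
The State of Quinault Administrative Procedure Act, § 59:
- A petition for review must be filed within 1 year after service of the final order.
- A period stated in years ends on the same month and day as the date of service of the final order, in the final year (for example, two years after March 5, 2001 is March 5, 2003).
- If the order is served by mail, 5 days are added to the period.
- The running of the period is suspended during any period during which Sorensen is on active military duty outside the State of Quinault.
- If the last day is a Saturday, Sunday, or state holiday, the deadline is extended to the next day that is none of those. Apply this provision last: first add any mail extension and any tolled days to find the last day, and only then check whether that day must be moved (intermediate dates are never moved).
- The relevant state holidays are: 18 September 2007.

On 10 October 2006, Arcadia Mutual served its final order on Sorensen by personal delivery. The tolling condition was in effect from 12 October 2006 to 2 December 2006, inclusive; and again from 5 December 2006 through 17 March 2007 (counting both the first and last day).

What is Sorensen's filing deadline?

1 year after 10 October 2006 is October 10, 2007.
Service was not by mail, so no mail extension applies.
From October 12, 2006 through December 2, 2006 inclusive is 52 days; tolling adds 52 days: October 10, 2007 + 52 days = December 1, 2007.
From December 5, 2006 through March 17, 2007 inclusive is 103 days; tolling adds 103 days: December 1, 2007 + 103 days = March 13, 2008.
March 13, 2008 is a Thursday and not a state holiday, so no extension applies.

March 13, 2008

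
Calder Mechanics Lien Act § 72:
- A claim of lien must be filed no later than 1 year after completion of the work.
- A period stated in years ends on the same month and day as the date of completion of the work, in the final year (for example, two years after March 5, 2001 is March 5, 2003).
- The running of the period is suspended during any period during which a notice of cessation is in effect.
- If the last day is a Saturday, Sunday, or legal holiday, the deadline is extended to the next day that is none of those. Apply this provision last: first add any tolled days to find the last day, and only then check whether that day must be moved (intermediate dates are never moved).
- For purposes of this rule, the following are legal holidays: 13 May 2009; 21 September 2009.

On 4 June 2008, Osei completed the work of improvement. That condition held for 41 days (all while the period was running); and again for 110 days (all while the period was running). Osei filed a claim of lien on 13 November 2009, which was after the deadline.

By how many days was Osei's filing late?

11 days

1 year after 4 June 2008 is June 4, 2009.
Tolling adds 41 days: June 4, 2009 + 41 days = July 15, 2009.
Tolling adds 110 days: July 15, 2009 + 110 days = November 2, 2009.
November 2, 2009 is a Monday and not a legal holiday, so no extension applies.
The deadline is November 2, 2009; from November 2, 2009 to November 13, 2009 is 11 days.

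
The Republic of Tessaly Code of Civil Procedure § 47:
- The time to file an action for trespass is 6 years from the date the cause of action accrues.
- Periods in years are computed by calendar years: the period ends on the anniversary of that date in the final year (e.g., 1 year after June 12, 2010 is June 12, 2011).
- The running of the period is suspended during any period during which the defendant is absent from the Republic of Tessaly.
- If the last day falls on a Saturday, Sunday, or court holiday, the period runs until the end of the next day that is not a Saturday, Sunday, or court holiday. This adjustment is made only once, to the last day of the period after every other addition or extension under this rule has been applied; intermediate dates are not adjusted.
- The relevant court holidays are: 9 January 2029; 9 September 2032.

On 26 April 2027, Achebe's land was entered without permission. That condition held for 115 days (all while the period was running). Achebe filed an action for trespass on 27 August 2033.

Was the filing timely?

No

6 years after 26 April 2027 is April 26, 2033.
Tolling adds 115 days: April 26, 2033 + 115 days = August 19, 2033.
August 19, 2033 is a Friday and not a court holiday, so no extension applies.
The deadline is August 19, 2033; the filing on August 27, 2033 is after that date.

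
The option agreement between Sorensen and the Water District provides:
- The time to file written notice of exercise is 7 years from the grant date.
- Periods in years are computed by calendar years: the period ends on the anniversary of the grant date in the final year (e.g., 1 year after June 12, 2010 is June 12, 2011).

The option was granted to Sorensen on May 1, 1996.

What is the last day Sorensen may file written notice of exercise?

7 years after May 1, 1996 is May 1, 2003.

May 1, 2003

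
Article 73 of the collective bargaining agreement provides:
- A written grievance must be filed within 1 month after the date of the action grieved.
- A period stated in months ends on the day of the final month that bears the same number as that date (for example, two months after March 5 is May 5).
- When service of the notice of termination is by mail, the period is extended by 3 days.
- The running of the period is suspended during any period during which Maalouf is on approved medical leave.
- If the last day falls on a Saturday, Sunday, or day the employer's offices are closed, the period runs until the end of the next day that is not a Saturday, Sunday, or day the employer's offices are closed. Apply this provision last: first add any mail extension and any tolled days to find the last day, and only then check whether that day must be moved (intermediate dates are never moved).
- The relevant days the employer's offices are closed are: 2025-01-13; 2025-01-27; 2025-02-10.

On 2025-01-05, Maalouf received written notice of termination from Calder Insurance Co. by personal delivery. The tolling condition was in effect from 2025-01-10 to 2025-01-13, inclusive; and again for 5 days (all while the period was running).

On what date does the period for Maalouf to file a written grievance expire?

1 month after 2025-01-05 is February 5, 2025.
Service was not by mail, so no mail extension applies.
From January 10, 2025 through January 13, 2025 inclusive is 4 days; tolling adds 4 days: February 5, 2025 + 4 days = February 9, 2025.
Tolling adds 5 days: February 9, 2025 + 5 days = February 14, 2025.
February 14, 2025 is a Friday and not a day the employer's offices are closed, so no extension applies.

February 14, 2025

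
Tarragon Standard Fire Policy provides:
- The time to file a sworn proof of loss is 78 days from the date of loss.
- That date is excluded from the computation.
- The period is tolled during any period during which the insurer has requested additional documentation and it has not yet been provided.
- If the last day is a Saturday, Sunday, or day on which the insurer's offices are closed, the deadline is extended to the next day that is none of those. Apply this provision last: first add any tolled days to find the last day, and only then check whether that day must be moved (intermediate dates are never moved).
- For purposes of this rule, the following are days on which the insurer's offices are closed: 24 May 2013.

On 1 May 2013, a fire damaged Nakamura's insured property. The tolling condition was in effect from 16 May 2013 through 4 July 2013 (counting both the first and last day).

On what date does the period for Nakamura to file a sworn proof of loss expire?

78 days after 1 May 2013 is July 18, 2013.
From May 16, 2013 through July 4, 2013 inclusive is 50 days; tolling adds 50 days: July 18, 2013 + 50 days = September 6, 2013.
September 6, 2013 is a Friday and not a day on which the insurer's offices are closed, so no extension applies.

September 6, 2013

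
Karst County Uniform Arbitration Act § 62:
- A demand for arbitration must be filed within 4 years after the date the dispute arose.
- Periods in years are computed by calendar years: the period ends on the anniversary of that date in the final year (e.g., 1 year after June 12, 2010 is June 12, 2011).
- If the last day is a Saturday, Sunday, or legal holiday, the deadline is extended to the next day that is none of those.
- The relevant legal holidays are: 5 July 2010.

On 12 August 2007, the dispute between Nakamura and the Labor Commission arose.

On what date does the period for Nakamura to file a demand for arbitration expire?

4 years after 12 August 2007 is August 12, 2011.
August 12, 2011 is a Friday and not a legal holiday, so no extension applies.

August 12, 2011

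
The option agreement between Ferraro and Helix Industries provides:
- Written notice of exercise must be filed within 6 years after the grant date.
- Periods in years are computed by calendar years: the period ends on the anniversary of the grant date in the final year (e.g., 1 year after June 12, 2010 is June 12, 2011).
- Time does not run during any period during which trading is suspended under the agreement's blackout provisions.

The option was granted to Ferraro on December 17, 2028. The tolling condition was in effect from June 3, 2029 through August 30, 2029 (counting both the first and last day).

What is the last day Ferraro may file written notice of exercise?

March 16, 2035

6 years after December 17, 2028 is December 17, 2034.
From June 3, 2029 through August 30, 2029 inclusive is 89 days; tolling adds 89 days: December 17, 2034 + 89 days = March 16, 2035.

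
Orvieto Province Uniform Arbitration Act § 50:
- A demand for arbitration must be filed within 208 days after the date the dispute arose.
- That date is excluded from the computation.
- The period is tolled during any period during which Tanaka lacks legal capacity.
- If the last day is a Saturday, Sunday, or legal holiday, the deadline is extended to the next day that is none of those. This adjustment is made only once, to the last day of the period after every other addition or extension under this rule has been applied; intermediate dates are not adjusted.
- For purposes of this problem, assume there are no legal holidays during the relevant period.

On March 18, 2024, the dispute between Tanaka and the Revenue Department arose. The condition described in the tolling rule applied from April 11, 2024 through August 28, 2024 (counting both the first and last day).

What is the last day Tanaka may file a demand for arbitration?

208 days after March 18, 2024 is October 12, 2024.
From April 11, 2024 through August 28, 2024 inclusive is 140 days; tolling adds 140 days: October 12, 2024 + 140 days = March 1, 2025.
March 1, 2025 is Saturday; March 2, 2025 is Sunday. The next qualifying day is March 3, 2025.

March 3, 2025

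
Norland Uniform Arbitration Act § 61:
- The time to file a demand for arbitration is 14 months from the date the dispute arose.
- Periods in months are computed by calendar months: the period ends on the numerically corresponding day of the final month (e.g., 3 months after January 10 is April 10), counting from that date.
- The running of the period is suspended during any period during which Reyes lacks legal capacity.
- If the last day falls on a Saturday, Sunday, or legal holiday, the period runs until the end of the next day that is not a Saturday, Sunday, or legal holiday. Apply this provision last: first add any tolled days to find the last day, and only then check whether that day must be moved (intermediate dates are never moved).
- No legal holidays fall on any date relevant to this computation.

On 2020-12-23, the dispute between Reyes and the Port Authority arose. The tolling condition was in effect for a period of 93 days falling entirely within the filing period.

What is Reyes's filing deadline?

May 27, 2022

14 months after 2020-12-23 is February 23, 2022.
Tolling adds 93 days: February 23, 2022 + 93 days = May 27, 2022.
May 27, 2022 is a Friday and not a legal holiday, so no extension applies.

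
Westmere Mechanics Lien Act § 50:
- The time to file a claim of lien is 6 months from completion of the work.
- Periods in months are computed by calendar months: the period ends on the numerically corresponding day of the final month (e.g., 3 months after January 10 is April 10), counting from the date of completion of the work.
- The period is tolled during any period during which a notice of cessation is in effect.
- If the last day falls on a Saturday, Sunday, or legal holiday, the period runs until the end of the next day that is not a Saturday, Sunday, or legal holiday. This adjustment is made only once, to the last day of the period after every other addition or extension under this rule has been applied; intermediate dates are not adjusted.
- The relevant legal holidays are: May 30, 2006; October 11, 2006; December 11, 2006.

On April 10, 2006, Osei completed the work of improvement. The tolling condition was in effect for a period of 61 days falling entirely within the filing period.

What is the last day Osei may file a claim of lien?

6 months after April 10, 2006 is October 10, 2006.
Tolling adds 61 days: October 10, 2006 + 61 days = December 10, 2006.
December 10, 2006 is Sunday; December 11, 2006 is a listed holiday. The next qualifying day is December 12, 2006.

December 12, 2006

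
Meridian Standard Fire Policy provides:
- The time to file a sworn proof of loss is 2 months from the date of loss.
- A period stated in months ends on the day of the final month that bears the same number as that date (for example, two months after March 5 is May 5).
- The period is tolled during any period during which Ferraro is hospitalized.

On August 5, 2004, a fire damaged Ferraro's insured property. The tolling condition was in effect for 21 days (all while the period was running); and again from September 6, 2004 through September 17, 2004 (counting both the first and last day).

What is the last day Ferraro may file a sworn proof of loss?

2 months after August 5, 2004 is October 5, 2004.
Tolling adds 21 days: October 5, 2004 + 21 days = October 26, 2004.
From September 6, 2004 through September 17, 2004 inclusive is 12 days; tolling adds 12 days: October 26, 2004 + 12 days = November 7, 2004.

November 7, 2004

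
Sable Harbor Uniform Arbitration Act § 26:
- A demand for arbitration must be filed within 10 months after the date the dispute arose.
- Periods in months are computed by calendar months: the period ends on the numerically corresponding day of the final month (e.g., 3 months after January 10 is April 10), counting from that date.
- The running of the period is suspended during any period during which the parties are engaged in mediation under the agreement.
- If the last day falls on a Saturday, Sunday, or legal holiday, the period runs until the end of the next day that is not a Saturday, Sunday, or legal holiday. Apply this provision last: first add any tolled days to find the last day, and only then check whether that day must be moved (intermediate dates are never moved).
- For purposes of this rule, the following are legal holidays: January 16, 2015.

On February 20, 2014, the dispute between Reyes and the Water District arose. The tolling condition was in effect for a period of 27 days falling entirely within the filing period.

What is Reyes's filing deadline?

10 months after February 20, 2014 is December 20, 2014.
Tolling adds 27 days: December 20, 2014 + 27 days = January 16, 2015.
January 16, 2015 is a listed holiday; January 17, 2015 is Saturday; January 18, 2015 is Sunday. The next qualifying day is January 19, 2015.

January 19, 2015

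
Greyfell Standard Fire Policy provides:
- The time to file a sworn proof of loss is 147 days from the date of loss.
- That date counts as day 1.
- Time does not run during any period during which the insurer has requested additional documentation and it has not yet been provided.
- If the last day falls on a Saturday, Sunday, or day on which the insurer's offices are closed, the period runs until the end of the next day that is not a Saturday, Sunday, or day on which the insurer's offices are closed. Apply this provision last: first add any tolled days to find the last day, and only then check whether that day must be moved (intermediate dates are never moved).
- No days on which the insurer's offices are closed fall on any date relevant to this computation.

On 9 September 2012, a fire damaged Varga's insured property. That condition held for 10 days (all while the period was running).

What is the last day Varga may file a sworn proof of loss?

Counting 9 September 2012 as day 1, day 147 is February 2, 2013.
Tolling adds 10 days: February 2, 2013 + 10 days = February 12, 2013.
February 12, 2013 is a Tuesday and not a day on which the insurer's offices are closed, so no extension applies.

February 12, 2013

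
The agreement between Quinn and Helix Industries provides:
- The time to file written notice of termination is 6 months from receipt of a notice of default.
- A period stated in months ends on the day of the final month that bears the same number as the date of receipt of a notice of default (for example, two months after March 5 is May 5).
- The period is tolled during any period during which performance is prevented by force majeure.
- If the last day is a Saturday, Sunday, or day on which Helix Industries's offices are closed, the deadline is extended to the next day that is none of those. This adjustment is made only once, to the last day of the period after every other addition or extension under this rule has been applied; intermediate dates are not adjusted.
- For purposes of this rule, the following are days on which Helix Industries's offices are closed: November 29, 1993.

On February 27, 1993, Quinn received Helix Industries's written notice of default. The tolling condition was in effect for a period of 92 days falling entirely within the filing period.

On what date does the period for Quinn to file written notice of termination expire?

6 months after February 27, 1993 is August 27, 1993.
Tolling adds 92 days: August 27, 1993 + 92 days = November 27, 1993.
November 27, 1993 is Saturday; November 28, 1993 is Sunday; November 29, 1993 is a listed holiday. The next qualifying day is November 30, 1993.

November 30, 1993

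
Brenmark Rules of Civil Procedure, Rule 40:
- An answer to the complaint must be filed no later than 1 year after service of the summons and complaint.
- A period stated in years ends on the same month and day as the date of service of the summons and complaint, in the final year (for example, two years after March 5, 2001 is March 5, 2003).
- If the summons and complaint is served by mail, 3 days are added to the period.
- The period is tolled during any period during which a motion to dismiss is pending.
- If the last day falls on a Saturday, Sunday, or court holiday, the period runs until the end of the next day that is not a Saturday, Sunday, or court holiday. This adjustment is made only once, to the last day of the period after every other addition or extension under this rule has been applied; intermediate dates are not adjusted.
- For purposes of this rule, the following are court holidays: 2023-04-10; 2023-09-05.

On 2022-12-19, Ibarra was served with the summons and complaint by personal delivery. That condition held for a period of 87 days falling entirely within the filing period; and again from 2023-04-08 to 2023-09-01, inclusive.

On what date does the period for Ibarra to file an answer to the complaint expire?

August 9, 2024

1 year after 2022-12-19 is December 19, 2023.
Service was not by mail, so no mail extension applies.
Tolling adds 87 days: December 19, 2023 + 87 days = March 15, 2024.
From April 8, 2023 through September 1, 2023 inclusive is 147 days; tolling adds 147 days: March 15, 2024 + 147 days = August 9, 2024.
August 9, 2024 is a Friday and not a court holiday, so no extension applies.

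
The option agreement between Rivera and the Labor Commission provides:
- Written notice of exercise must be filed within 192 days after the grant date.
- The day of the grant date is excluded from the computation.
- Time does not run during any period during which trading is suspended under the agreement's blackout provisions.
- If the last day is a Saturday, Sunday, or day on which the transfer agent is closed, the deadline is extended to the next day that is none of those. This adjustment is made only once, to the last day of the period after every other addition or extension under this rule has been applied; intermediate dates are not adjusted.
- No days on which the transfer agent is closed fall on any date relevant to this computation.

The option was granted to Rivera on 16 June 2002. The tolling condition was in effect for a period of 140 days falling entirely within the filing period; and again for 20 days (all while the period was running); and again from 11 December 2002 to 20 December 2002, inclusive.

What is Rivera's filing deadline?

192 days after 16 June 2002 is December 25, 2002.
Tolling adds 140 days: December 25, 2002 + 140 days = May 14, 2003.
Tolling adds 20 days: May 14, 2003 + 20 days = June 3, 2003.
From December 11, 2002 through December 20, 2002 inclusive is 10 days; tolling adds 10 days: June 3, 2003 + 10 days = June 13, 2003.
June 13, 2003 is a Friday and not a day on which the transfer agent is closed, so no extension applies.

June 13, 2003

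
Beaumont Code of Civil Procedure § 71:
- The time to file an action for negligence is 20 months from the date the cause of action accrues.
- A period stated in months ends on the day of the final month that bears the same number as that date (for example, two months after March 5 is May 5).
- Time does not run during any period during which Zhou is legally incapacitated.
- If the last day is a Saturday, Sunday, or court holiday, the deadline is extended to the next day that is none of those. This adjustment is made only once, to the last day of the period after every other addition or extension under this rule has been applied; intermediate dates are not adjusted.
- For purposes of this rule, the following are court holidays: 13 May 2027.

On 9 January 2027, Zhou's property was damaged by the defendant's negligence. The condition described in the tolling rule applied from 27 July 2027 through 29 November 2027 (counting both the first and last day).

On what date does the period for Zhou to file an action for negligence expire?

20 months after 9 January 2027 is September 9, 2028.
From July 27, 2027 through November 29, 2027 inclusive is 126 days; tolling adds 126 days: September 9, 2028 + 126 days = January 13, 2029.
January 13, 2029 is Saturday; January 14, 2029 is Sunday. The next qualifying day is January 15, 2029.

January 15, 2029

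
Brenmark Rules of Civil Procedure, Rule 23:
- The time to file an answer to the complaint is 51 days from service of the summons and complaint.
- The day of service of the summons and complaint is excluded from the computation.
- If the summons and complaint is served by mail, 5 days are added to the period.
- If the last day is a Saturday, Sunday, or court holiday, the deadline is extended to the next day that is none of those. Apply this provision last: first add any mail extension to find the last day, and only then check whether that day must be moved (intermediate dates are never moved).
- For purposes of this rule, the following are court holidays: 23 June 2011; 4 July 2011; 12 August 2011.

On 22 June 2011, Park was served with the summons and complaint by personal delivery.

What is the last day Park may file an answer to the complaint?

51 days after 22 June 2011 is August 12, 2011.
Service was not by mail, so no mail extension applies.
August 12, 2011 is a listed holiday; August 13, 2011 is Saturday; August 14, 2011 is Sunday. The next qualifying day is August 15, 2011.

August 15, 2011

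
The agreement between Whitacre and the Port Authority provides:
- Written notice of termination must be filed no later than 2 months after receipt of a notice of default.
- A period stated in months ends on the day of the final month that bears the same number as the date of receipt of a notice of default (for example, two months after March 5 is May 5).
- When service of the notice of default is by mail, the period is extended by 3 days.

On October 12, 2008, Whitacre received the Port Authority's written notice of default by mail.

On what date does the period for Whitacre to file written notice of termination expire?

December 15, 2008

2 months after October 12, 2008 is December 12, 2008.
Service was by mail, adding 3 days: December 12, 2008 + 3 days = December 15, 2008.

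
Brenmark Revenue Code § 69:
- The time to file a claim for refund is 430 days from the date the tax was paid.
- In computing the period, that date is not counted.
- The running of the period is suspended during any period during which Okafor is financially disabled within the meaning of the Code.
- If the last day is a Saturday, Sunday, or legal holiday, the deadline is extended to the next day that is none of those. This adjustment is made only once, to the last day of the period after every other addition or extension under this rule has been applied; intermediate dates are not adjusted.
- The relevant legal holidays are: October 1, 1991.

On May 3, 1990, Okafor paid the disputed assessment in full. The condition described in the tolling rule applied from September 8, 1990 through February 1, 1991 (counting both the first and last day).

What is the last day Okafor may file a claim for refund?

430 days after May 3, 1990 is July 7, 1991.
From September 8, 1990 through February 1, 1991 inclusive is 147 days; tolling adds 147 days: July 7, 1991 + 147 days = December 1, 1991.
December 1, 1991 is Sunday. The next qualifying day is December 2, 1991.

December 2, 1991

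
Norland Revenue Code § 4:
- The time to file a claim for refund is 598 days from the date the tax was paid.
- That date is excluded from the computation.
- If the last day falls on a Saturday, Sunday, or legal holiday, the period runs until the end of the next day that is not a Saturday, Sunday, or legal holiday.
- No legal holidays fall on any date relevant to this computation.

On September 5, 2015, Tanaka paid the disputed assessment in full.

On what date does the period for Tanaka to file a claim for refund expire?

598 days after September 5, 2015 is April 25, 2017.
April 25, 2017 is a Tuesday and not a legal holiday, so no extension applies.

April 25, 2017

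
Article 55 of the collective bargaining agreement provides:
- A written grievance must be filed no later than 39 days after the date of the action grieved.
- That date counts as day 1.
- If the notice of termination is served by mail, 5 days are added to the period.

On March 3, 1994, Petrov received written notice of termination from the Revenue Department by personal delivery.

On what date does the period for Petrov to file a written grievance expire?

April 10, 1994

Counting March 3, 1994 as day 1, day 39 is April 10, 1994.
Service was not by mail, so no mail extension applies.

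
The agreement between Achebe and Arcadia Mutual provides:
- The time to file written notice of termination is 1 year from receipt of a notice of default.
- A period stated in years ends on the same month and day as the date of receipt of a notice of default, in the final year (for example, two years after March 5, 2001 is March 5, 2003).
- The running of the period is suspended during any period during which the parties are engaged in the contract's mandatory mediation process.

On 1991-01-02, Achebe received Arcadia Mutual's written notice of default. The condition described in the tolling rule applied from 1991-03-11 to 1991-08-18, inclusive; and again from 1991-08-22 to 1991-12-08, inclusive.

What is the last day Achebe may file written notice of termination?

1 year after 1991-01-02 is January 2, 1992.
From March 11, 1991 through August 18, 1991 inclusive is 161 days; tolling adds 161 days: January 2, 1992 + 161 days = June 11, 1992.
From August 22, 1991 through December 8, 1991 inclusive is 109 days; tolling adds 109 days: June 11, 1992 + 109 days = September 28, 1992.

September 28, 1992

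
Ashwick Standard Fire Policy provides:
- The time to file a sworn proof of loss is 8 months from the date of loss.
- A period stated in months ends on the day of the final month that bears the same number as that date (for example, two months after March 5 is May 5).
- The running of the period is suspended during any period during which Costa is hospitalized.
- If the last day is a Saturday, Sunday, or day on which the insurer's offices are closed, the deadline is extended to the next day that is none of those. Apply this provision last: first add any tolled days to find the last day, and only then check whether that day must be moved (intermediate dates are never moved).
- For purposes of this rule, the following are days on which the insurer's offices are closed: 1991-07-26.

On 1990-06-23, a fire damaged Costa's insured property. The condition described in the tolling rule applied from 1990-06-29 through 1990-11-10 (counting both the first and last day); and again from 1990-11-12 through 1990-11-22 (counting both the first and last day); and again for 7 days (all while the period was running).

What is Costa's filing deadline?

8 months after 1990-06-23 is February 23, 1991.
From June 29, 1990 through November 10, 1990 inclusive is 135 days; tolling adds 135 days: February 23, 1991 + 135 days = July 8, 1991.
From November 12, 1990 through November 22, 1990 inclusive is 11 days; tolling adds 11 days: July 8, 1991 + 11 days = July 19, 1991.
Tolling adds 7 days: July 19, 1991 + 7 days = July 26, 1991.
July 26, 1991 is a listed holiday; July 27, 1991 is Saturday; July 28, 1991 is Sunday. The next qualifying day is July 29, 1991.

July 29, 1991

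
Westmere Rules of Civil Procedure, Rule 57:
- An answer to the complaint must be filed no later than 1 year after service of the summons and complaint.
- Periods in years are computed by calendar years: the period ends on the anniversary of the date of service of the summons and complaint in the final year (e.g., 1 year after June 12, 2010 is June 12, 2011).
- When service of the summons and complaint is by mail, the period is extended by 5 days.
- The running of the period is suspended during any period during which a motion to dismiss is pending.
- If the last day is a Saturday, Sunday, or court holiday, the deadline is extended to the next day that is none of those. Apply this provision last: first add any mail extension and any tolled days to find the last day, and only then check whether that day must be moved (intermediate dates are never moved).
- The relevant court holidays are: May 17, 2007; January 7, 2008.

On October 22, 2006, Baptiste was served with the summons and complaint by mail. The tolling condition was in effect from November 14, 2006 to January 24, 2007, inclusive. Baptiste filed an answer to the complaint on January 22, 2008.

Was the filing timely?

1 year after October 22, 2006 is October 22, 2007.
Service was by mail, adding 5 days: October 22, 2007 + 5 days = October 27, 2007.
From November 14, 2006 through January 24, 2007 inclusive is 72 days; tolling adds 72 days: October 27, 2007 + 72 days = January 7, 2008.
January 7, 2008 is a listed holiday. The next qualifying day is January 8, 2008.
The deadline is January 8, 2008; the filing on January 22, 2008 is after that date.

No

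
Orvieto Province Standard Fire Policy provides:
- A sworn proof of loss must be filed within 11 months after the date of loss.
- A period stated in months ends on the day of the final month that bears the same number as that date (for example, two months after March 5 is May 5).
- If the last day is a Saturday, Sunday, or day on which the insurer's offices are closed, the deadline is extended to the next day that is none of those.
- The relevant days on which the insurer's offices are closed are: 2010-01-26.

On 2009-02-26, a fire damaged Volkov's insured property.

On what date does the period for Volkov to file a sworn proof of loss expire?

January 27, 2010

11 months after 2009-02-26 is January 26, 2010.
January 26, 2010 is a listed holiday. The next qualifying day is January 27, 2010.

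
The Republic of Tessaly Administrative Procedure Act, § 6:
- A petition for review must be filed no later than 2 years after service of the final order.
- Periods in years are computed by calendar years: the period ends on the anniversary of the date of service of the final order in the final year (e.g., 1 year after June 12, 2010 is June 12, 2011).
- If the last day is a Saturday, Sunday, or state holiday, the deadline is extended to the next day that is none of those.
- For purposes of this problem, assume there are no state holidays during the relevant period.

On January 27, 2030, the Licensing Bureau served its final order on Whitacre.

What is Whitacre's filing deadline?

2 years after January 27, 2030 is January 27, 2032.
January 27, 2032 is a Tuesday and not a state holiday, so no extension applies.

January 27, 2032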